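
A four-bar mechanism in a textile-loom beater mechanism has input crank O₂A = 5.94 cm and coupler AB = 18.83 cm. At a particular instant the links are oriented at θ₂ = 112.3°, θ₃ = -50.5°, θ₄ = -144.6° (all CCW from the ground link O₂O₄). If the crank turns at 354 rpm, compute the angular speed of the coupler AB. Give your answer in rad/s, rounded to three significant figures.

11.4

ω₂ = 37.07 rad/s (from 354 rpm).
Differentiating the loop-closure r₂e^{iθ₂}+r₃e^{iθ₃}=r₁+r₄e^{iθ₄} gives r₂ω₂e^{iθ₂}+r₃ω₃e^{iθ₃}=r₄ω₄e^{iθ₄}.
Eliminating the other unknown: ω₃ = r₂ω₂ sin(θ₄−θ₂) / [r₃ sin(θ₃−θ₄)].
Numerator sine = +0.97398; denominator sine = +0.99744.
Result = 0.0594·37.07·(+0.97398) / (0.1883·(+0.99744)) = +11.419 rad/s; magnitude 11.419 rad/s.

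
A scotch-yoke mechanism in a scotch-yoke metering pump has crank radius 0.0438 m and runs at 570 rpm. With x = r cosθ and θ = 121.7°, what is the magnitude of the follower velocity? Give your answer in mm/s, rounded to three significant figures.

2220

ω = 59.69 rad/s (from 570 rpm).
x = r cosθ ⇒ ẋ = −rω sinθ.
|v| = rω|sinθ| = 0.0438·59.69·|sin 121.7°| = 2.2244 m/s = 2224.4 mm/s.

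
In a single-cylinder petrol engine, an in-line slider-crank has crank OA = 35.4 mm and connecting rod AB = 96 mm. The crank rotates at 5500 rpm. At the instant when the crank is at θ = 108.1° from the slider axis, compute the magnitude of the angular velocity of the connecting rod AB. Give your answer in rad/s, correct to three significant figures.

ω = 576 rad/s (converted from 5500 rpm).
The rod makes angle φ with the slider axis where L sinφ = r sinθ; differentiating, L cosφ·φ̇ = r ω cosθ.
L cosφ = √(L² − r² sin²θ) = 0.08991 m.
|ω_rod| = r ω |cosθ| / √(L² − r² sin²θ) = 0.0354·576·0.31068/0.08991 = 70.452 rad/s.

70.5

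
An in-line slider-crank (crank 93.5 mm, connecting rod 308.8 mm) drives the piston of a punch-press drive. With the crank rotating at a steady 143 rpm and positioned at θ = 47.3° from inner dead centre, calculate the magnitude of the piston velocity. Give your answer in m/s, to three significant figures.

1.25

ω = 2π·143/60 = 14.97 rad/s
For an in-line slider-crank, x = r cosθ + √(L² − r² sin²θ), so v = −rω sinθ·[1 + r cosθ/√(L² − r² sin²θ)].
With r = 0.0935 m, L = 0.3088 m, θ = 47.3°: √(L² − r² sin²θ) = 0.30106 m.
v = −0.0935·14.97·0.73491·[1 + 0.0935·0.67816/0.30106] = -1.2457 m/s.
|v| = 1.2457 m/s.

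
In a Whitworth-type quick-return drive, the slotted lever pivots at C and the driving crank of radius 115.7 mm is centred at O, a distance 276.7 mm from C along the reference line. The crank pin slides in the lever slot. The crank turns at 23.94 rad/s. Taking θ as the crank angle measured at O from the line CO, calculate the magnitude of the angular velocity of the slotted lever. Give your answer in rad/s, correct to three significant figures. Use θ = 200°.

13.4

ω = 23.94 rad/s
Crank pin A relative to C: A = (d + r cosθ, r sinθ); lever angle φ = atan2(r sinθ, d + r cosθ).
Differentiating tanφ: φ̇ = rω(d cosθ + r)/(d² + r² + 2dr cosθ).
d² + r² + 2dr cosθ = |CA|² = 0.0297824 m²;  d cosθ + r = -0.14431 m.
|ω_lever| = |0.1157·23.94·-0.14431| / 0.0297824 = 13.422 rad/s.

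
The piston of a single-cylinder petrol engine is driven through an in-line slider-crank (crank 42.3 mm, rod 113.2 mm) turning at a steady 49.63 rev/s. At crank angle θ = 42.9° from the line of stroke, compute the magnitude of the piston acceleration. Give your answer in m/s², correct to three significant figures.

ω = 2π·49.6 = 311.8 rad/s
x(θ) = r cosθ + √(L² − r² sin²θ); with ω constant, a = ω²·d²x/dθ².
d²x/dθ² = −r cosθ − r²(cos2θ)/√u − r⁴ sin²2θ/(4u^{3/2}),  u = L² − r² sin²θ = 0.0119851 m².
Substituting r = 0.0423 m, L = 0.1132 m, θ = 42.9°: d²x/dθ² = -0.03279 m.
a = ω²·d²x/dθ² = (311.8)²·(-0.03279) = -3188.6 m/s²;  |a| = 3188.6 m/s².

3190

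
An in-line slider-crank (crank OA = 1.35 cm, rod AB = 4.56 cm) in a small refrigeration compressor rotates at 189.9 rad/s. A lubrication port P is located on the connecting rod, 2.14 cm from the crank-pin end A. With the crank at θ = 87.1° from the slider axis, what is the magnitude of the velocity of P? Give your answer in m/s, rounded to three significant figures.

2.58

ω = 189.9 rad/s.  Crank-pin speed |V_A| = rω = 2.5637 m/s, perpendicular to OA.
Rod angle: sinφ = −(r/L) sinθ ⇒ φ = -17.198°; ω_rod = −rω cosθ/√(L²−r²sin²θ) = -2.9775 rad/s.
V_P = V_A + ω_rod × AP, with AP = 0.0214 m along the rod.
Components: V_Px = −rω sinθ − a·ω_rod·sinφ = -2.5792 m/s;  V_Py = rω cosθ + a·ω_rod·cosφ = +0.068833 m/s.
|V_P| = √(V_Px² + V_Py²) = 2.5801 m/s.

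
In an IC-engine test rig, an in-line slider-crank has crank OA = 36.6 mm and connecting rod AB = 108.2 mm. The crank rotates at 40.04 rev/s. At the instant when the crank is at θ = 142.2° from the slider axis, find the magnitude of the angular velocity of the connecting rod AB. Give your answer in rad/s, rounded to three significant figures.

68.7

ω = 251.6 rad/s (converted from 40.04 rev/s).
The rod makes angle φ with the slider axis where L sinφ = r sinθ; differentiating, L cosφ·φ̇ = r ω cosθ.
L cosφ = √(L² − r² sin²θ) = 0.10585 m.
|ω_rod| = r ω |cosθ| / √(L² − r² sin²θ) = 0.0366·251.6·0.79016/0.10585 = 68.735 rad/s.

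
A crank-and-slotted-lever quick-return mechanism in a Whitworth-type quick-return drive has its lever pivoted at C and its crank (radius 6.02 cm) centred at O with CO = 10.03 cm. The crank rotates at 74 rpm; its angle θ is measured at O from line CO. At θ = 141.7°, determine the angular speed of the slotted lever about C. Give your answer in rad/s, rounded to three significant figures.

2.05

ω = 7.749 rad/s (from 74 rpm).
Crank pin A relative to C: A = (d + r cosθ, r sinθ); lever angle φ = atan2(r sinθ, d + r cosθ).
Differentiating tanφ: φ̇ = rω(d cosθ + r)/(d² + r² + 2dr cosθ).
d² + r² + 2dr cosθ = |CA|² = 0.00420708 m²;  d cosθ + r = -0.018513 m.
|ω_lever| = |0.0602·7.749·-0.018513| / 0.00420708 = 2.0528 rad/s.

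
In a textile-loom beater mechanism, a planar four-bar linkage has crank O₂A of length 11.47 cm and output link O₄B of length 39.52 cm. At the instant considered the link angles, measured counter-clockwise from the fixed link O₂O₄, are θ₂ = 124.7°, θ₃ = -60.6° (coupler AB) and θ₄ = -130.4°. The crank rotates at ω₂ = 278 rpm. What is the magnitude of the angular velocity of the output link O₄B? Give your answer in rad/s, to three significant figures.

0.832

ω₂ = 29.11 rad/s (from 278 rpm).
Differentiating the loop-closure r₂e^{iθ₂}+r₃e^{iθ₃}=r₁+r₄e^{iθ₄} gives r₂ω₂e^{iθ₂}+r₃ω₃e^{iθ₃}=r₄ω₄e^{iθ₄}.
Eliminating the other unknown: ω₄ = r₂ω₂ sin(θ₂−θ₃) / [r₄ sin(θ₄−θ₃)].
Numerator sine = -0.09237; denominator sine = -0.93849.
Result = 0.1147·29.11·(-0.09237) / (0.3952·(-0.93849)) = +0.83162 rad/s; magnitude 0.83162 rad/s.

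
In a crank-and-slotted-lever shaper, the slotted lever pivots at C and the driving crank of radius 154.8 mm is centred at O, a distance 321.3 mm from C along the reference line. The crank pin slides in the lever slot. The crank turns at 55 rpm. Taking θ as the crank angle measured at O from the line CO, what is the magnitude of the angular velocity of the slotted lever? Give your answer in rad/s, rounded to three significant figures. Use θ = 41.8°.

1.75

ω = 5.76 rad/s (from 55 rpm).
Crank pin A relative to C: A = (d + r cosθ, r sinθ); lever angle φ = atan2(r sinθ, d + r cosθ).
Differentiating tanφ: φ̇ = rω(d cosθ + r)/(d² + r² + 2dr cosθ).
d² + r² + 2dr cosθ = |CA|² = 0.201353 m²;  d cosθ + r = +0.39432 m.
|ω_lever| = |0.1548·5.76·+0.39432| / 0.201353 = 1.746 rad/s.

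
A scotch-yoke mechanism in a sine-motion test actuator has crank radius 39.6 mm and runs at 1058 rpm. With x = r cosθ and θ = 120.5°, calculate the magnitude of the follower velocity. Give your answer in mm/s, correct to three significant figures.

3780

ω = 110.8 rad/s (from 1058 rpm).
x = r cosθ ⇒ ẋ = −rω sinθ.
|v| = rω|sinθ| = 0.0396·110.8·|sin 120.5°| = 3.7803 m/s = 3780.3 mm/s.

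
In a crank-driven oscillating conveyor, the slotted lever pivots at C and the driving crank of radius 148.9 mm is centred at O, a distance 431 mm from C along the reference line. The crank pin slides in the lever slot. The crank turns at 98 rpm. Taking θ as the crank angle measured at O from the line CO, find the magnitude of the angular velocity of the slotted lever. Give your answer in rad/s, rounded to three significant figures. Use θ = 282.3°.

1.56

ω = 10.26 rad/s (from 98 rpm).
Crank pin A relative to C: A = (d + r cosθ, r sinθ); lever angle φ = atan2(r sinθ, d + r cosθ).
Differentiating tanφ: φ̇ = rω(d cosθ + r)/(d² + r² + 2dr cosθ).
d² + r² + 2dr cosθ = |CA|² = 0.235275 m²;  d cosθ + r = +0.24072 m.
|ω_lever| = |0.1489·10.26·+0.24072| / 0.235275 = 1.5634 rad/s.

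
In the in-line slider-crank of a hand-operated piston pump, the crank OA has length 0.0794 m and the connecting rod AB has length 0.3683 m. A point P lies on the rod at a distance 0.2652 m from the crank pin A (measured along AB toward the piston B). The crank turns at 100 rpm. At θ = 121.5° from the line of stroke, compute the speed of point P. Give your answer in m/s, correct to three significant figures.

ω = 10.47 rad/s.  Crank-pin speed |V_A| = rω = 0.83147 m/s, perpendicular to OA.
Rod angle: sinφ = −(r/L) sinθ ⇒ φ = -10.592°; ω_rod = −rω cosθ/√(L²−r²sin²θ) = +1.2 rad/s.
V_P = V_A + ω_rod × AP, with AP = 0.2652 m along the rod.
Components: V_Px = −rω sinθ − a·ω_rod·sinφ = -0.65045 m/s;  V_Py = rω cosθ + a·ω_rod·cosφ = -0.12162 m/s.
|V_P| = √(V_Px² + V_Py²) = 0.66172 m/s.

0.662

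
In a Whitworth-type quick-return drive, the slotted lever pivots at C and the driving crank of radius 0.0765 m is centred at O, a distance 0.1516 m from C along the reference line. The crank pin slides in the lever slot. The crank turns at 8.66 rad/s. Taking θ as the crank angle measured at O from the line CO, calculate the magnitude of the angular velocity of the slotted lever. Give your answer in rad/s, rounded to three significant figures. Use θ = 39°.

ω = 8.66 rad/s
Crank pin A relative to C: A = (d + r cosθ, r sinθ); lever angle φ = atan2(r sinθ, d + r cosθ).
Differentiating tanφ: φ̇ = rω(d cosθ + r)/(d² + r² + 2dr cosθ).
d² + r² + 2dr cosθ = |CA|² = 0.0468606 m²;  d cosθ + r = +0.19432 m.
|ω_lever| = |0.0765·8.66·+0.19432| / 0.0468606 = 2.7471 rad/s.

2.75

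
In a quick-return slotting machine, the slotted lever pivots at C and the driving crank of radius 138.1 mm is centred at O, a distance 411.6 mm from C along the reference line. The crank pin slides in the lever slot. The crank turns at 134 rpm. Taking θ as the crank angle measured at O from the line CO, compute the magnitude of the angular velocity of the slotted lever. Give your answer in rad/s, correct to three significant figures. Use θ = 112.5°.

0.259

ω = 14.03 rad/s (from 134 rpm).
Crank pin A relative to C: A = (d + r cosθ, r sinθ); lever angle φ = atan2(r sinθ, d + r cosθ).
Differentiating tanφ: φ̇ = rω(d cosθ + r)/(d² + r² + 2dr cosθ).
d² + r² + 2dr cosθ = |CA|² = 0.144981 m²;  d cosθ + r = -0.019413 m.
|ω_lever| = |0.1381·14.03·-0.019413| / 0.144981 = 0.25948 rad/s.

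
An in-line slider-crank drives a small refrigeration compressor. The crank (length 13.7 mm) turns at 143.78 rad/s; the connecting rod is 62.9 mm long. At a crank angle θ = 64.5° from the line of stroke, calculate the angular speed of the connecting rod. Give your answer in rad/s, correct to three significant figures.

13.8

ω = 143.8 rad/s
The rod makes angle φ with the slider axis where L sinφ = r sinθ; differentiating, L cosφ·φ̇ = r ω cosθ.
L cosφ = √(L² − r² sin²θ) = 0.061673 m.
|ω_rod| = r ω |cosθ| / √(L² − r² sin²θ) = 0.0137·143.8·0.43051/0.061673 = 13.75 rad/s.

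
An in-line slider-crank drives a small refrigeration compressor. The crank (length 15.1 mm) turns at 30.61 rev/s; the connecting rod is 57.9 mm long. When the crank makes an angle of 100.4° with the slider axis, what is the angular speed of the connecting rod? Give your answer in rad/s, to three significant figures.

9.37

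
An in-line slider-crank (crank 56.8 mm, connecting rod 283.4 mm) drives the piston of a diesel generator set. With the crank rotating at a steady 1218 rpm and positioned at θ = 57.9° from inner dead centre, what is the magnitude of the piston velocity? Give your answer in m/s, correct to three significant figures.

6.80

ω = 2π·1218/60 = 127.5 rad/s
For an in-line slider-crank, x = r cosθ + √(L² − r² sin²θ), so v = −rω sinθ·[1 + r cosθ/√(L² − r² sin²θ)].
With r = 0.0568 m, L = 0.2834 m, θ = 57.9°: √(L² − r² sin²θ) = 0.27929 m.
v = −0.0568·127.5·0.84712·[1 + 0.0568·0.53140/0.27929] = -6.8005 m/s.
|v| = 6.8005 m/s.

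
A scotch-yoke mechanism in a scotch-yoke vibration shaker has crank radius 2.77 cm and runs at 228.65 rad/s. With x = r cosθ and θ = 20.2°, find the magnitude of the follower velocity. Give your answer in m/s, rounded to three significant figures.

2.19

ω = 228.7 rad/s
x = r cosθ ⇒ ẋ = −rω sinθ.
|v| = rω|sinθ| = 0.0277·228.7·|sin 20.2°| = 2.187 m/s.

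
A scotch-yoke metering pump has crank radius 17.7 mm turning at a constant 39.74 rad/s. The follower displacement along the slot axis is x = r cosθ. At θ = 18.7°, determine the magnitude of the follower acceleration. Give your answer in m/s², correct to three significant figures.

ω = 39.74 rad/s
x = r cosθ ⇒ ẍ = −rω² cosθ (ω constant).
|a| = rω²|cosθ| = 0.0177·(39.74)²·|cos 18.7°| = 26.477 m/s².

26.5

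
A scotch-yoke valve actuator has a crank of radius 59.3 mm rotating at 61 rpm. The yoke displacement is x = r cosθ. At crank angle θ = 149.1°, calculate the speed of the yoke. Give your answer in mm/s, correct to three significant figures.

ω = 6.388 rad/s (from 61 rpm).
x = r cosθ ⇒ ẋ = −rω sinθ.
|v| = rω|sinθ| = 0.0593·6.388·|sin 149.1°| = 0.19453 m/s = 194.53 mm/s.

195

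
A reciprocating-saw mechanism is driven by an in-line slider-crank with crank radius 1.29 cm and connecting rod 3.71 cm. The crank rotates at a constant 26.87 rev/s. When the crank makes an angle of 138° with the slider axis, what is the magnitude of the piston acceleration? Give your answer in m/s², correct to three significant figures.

255

ω = 2π·26.9 = 168.8 rad/s
x(θ) = r cosθ + √(L² − r² sin²θ); with ω constant, a = ω²·d²x/dθ².
d²x/dθ² = −r cosθ − r²(cos2θ)/√u − r⁴ sin²2θ/(4u^{3/2}),  u = L² − r² sin²θ = 0.0013019 m².
Substituting r = 0.0129 m, L = 0.0371 m, θ = 138°: d²x/dθ² = +0.0089587 m.
a = ω²·d²x/dθ² = (168.8)²·(+0.0089587) = +255.35 m/s²;  |a| = 255.35 m/s².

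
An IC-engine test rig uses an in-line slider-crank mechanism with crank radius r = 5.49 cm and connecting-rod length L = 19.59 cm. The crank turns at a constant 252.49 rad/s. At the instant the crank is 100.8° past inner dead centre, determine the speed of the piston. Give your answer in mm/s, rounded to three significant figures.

12900

ω = 252.5 rad/s
For an in-line slider-crank, x = r cosθ + √(L² − r² sin²θ), so v = −rω sinθ·[1 + r cosθ/√(L² − r² sin²θ)].
With r = 0.0549 m, L = 0.1959 m, θ = 100.8°: √(L² − r² sin²θ) = 0.18833 m.
v = −0.0549·252.5·0.98229·[1 + 0.0549·-0.18738/0.18833] = -12.872 m/s.
|v| = 12.872 m/s = 12872 mm/s.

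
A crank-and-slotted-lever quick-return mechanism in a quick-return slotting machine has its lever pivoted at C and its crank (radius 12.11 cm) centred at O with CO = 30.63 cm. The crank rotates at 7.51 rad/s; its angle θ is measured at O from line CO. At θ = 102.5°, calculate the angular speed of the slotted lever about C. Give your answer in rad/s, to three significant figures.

ω = 7.51 rad/s
Crank pin A relative to C: A = (d + r cosθ, r sinθ); lever angle φ = atan2(r sinθ, d + r cosθ).
Differentiating tanφ: φ̇ = rω(d cosθ + r)/(d² + r² + 2dr cosθ).
d² + r² + 2dr cosθ = |CA|² = 0.0924281 m²;  d cosθ + r = +0.054805 m.
|ω_lever| = |0.1211·7.51·+0.054805| / 0.0924281 = 0.53926 rad/s.

0.539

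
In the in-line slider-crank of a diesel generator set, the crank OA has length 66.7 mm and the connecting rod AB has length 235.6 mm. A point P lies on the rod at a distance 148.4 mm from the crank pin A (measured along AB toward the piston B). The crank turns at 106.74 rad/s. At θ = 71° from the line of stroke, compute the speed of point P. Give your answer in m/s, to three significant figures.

ω = 106.7 rad/s.  Crank-pin speed |V_A| = rω = 7.1196 m/s, perpendicular to OA.
Rod angle: sinφ = −(r/L) sinθ ⇒ φ = -15.526°; ω_rod = −rω cosθ/√(L²−r²sin²θ) = -10.211 rad/s.
V_P = V_A + ω_rod × AP, with AP = 0.1484 m along the rod.
Components: V_Px = −rω sinθ − a·ω_rod·sinφ = -7.1373 m/s;  V_Py = rω cosθ + a·ω_rod·cosφ = +0.8579 m/s.
|V_P| = √(V_Px² + V_Py²) = 7.1887 m/s.

7.19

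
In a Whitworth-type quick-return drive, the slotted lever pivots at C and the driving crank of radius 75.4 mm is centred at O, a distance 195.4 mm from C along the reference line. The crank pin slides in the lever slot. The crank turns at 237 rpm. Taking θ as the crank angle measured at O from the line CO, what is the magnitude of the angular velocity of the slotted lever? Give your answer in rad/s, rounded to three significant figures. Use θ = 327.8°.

6.55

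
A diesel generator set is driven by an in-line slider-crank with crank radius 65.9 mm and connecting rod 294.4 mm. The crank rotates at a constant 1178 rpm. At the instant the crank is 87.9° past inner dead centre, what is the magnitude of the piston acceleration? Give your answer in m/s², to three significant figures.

193

ω = 2π·1178/60 = 123.4 rad/s
x(θ) = r cosθ + √(L² − r² sin²θ); with ω constant, a = ω²·d²x/dθ².
d²x/dθ² = −r cosθ − r²(cos2θ)/√u − r⁴ sin²2θ/(4u^{3/2}),  u = L² − r² sin²θ = 0.0823344 m².
Substituting r = 0.0659 m, L = 0.2944 m, θ = 87.9°: d²x/dθ² = +0.012678 m.
a = ω²·d²x/dθ² = (123.4)²·(+0.012678) = +192.94 m/s²;  |a| = 192.94 m/s².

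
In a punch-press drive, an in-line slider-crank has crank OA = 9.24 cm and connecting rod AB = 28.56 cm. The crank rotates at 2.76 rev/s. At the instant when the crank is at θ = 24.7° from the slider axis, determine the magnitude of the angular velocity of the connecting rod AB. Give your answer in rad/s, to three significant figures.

5.14

ω = 17.34 rad/s (converted from 2.76 rev/s).
The rod makes angle φ with the slider axis where L sinφ = r sinθ; differentiating, L cosφ·φ̇ = r ω cosθ.
L cosφ = √(L² − r² sin²θ) = 0.28298 m.
|ω_rod| = r ω |cosθ| / √(L² − r² sin²θ) = 0.0924·17.34·0.90851/0.28298 = 5.1444 rad/s.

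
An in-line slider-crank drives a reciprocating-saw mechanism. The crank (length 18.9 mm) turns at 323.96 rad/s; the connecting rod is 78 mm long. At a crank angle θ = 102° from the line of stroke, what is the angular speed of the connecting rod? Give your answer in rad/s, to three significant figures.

ω = 324 rad/s
The rod makes angle φ with the slider axis where L sinφ = r sinθ; differentiating, L cosφ·φ̇ = r ω cosθ.
L cosφ = √(L² − r² sin²θ) = 0.075778 m.
|ω_rod| = r ω |cosθ| / √(L² − r² sin²θ) = 0.0189·324·0.20791/0.075778 = 16.799 rad/s.

16.8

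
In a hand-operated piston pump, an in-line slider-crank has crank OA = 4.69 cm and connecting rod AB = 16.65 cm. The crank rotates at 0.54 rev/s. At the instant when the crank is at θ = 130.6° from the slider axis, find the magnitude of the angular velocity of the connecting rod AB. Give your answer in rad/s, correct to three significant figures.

ω = 3.393 rad/s (converted from 0.54 rev/s).
The rod makes angle φ with the slider axis where L sinφ = r sinθ; differentiating, L cosφ·φ̇ = r ω cosθ.
L cosφ = √(L² − r² sin²θ) = 0.16265 m.
|ω_rod| = r ω |cosθ| / √(L² − r² sin²θ) = 0.0469·3.393·0.65077/0.16265 = 0.63669 rad/s.

0.637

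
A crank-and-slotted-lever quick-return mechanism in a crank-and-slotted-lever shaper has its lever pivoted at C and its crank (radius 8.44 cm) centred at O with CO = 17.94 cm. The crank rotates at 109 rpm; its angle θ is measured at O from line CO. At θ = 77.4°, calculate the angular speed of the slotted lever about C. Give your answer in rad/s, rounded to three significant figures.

ω = 11.41 rad/s (from 109 rpm).
Crank pin A relative to C: A = (d + r cosθ, r sinθ); lever angle φ = atan2(r sinθ, d + r cosθ).
Differentiating tanφ: φ̇ = rω(d cosθ + r)/(d² + r² + 2dr cosθ).
d² + r² + 2dr cosθ = |CA|² = 0.0459137 m²;  d cosθ + r = +0.12353 m.
|ω_lever| = |0.0844·11.41·+0.12353| / 0.0459137 = 2.5921 rad/s.

2.59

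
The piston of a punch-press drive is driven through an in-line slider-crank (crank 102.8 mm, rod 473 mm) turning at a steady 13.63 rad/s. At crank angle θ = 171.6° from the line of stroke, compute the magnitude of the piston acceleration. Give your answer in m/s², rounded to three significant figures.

14.9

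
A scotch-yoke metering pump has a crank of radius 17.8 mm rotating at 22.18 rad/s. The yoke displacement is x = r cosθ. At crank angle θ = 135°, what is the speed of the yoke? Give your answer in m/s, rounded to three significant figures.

ω = 22.18 rad/s
x = r cosθ ⇒ ẋ = −rω sinθ.
|v| = rω|sinθ| = 0.0178·22.18·|sin 135°| = 0.27917 m/s.

0.279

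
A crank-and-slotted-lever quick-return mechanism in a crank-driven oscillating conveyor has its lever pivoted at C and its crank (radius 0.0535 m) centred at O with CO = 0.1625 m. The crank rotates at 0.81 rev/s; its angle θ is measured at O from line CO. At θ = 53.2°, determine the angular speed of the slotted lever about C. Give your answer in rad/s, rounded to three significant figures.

1.03

ω = 5.089 rad/s (from 0.81 rev/s).
Crank pin A relative to C: A = (d + r cosθ, r sinθ); lever angle φ = atan2(r sinθ, d + r cosθ).
Differentiating tanφ: φ̇ = rω(d cosθ + r)/(d² + r² + 2dr cosθ).
d² + r² + 2dr cosθ = |CA|² = 0.039684 m²;  d cosθ + r = +0.15084 m.
|ω_lever| = |0.0535·5.089·+0.15084| / 0.039684 = 1.035 rad/s.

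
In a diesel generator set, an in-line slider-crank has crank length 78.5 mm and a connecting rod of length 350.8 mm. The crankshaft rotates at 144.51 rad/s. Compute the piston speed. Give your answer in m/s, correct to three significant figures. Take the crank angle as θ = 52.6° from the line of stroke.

10.3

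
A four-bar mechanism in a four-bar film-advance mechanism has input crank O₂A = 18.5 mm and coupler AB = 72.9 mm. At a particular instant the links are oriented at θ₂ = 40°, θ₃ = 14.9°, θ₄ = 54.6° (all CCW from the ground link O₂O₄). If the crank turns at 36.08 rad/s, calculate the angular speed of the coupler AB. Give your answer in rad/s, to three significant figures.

3.61

ω₂ = 36.08 rad/s
Differentiating the loop-closure r₂e^{iθ₂}+r₃e^{iθ₃}=r₁+r₄e^{iθ₄} gives r₂ω₂e^{iθ₂}+r₃ω₃e^{iθ₃}=r₄ω₄e^{iθ₄}.
Eliminating the other unknown: ω₃ = r₂ω₂ sin(θ₄−θ₂) / [r₃ sin(θ₃−θ₄)].
Numerator sine = +0.25207; denominator sine = -0.63877.
Result = 0.0185·36.08·(+0.25207) / (0.0729·(-0.63877)) = -3.6132 rad/s; magnitude 3.6132 rad/s.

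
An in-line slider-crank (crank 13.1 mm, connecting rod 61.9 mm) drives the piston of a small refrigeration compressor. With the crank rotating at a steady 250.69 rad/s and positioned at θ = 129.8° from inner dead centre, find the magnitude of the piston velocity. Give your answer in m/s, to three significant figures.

ω = 250.7 rad/s
For an in-line slider-crank, x = r cosθ + √(L² − r² sin²θ), so v = −rω sinθ·[1 + r cosθ/√(L² − r² sin²θ)].
With r = 0.0131 m, L = 0.0619 m, θ = 129.8°: √(L² − r² sin²θ) = 0.061076 m.
v = −0.0131·250.7·0.76828·[1 + 0.0131·-0.64011/0.061076] = -2.1767 m/s.
|v| = 2.1767 m/s.

2.18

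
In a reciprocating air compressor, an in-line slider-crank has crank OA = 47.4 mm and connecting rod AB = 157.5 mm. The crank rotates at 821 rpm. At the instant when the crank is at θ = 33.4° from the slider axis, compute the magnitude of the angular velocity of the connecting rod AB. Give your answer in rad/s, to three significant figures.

21.9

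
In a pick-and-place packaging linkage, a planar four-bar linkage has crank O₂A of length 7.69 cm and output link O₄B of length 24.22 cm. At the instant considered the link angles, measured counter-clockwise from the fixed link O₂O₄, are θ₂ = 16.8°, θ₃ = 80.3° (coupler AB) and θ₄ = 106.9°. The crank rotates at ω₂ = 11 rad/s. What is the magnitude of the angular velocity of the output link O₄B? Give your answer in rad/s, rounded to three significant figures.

6.98

ω₂ = 11 rad/s
Differentiating the loop-closure r₂e^{iθ₂}+r₃e^{iθ₃}=r₁+r₄e^{iθ₄} gives r₂ω₂e^{iθ₂}+r₃ω₃e^{iθ₃}=r₄ω₄e^{iθ₄}.
Eliminating the other unknown: ω₄ = r₂ω₂ sin(θ₂−θ₃) / [r₄ sin(θ₄−θ₃)].
Numerator sine = -0.89493; denominator sine = +0.44776.
Result = 0.0769·11·(-0.89493) / (0.2422·(+0.44776)) = -6.9806 rad/s; magnitude 6.9806 rad/s.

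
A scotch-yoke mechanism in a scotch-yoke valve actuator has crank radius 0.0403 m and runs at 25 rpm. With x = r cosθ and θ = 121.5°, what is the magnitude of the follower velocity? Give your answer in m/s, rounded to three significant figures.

0.0900

ω = 2.618 rad/s (from 25 rpm).
x = r cosθ ⇒ ẋ = −rω sinθ.
|v| = rω|sinθ| = 0.0403·2.618·|sin 121.5°| = 0.089958 m/s.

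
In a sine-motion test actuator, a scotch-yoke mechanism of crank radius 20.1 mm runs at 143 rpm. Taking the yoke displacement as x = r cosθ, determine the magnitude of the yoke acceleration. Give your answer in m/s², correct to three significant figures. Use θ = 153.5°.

ω = 14.97 rad/s (from 143 rpm).
x = r cosθ ⇒ ẍ = −rω² cosθ (ω constant).
|a| = rω²|cosθ| = 0.0201·(14.97)²·|cos 153.5°| = 4.0338 m/s².

4.03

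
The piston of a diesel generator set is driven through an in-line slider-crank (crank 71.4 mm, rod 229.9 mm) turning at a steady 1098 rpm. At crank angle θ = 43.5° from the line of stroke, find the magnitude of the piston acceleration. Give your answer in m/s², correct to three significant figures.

708

ω = 2π·1098/60 = 115 rad/s
x(θ) = r cosθ + √(L² − r² sin²θ); with ω constant, a = ω²·d²x/dθ².
d²x/dθ² = −r cosθ − r²(cos2θ)/√u − r⁴ sin²2θ/(4u^{3/2}),  u = L² − r² sin²θ = 0.0504384 m².
Substituting r = 0.0714 m, L = 0.2299 m, θ = 43.5°: d²x/dθ² = -0.053552 m.
a = ω²·d²x/dθ² = (115)²·(-0.053552) = -708 m/s²;  |a| = 708 m/s².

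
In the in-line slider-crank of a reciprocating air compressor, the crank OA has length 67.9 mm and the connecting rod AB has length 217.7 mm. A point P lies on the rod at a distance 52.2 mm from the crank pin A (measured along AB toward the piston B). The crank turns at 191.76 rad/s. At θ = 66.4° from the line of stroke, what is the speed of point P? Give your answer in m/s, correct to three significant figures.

12.9

ω = 191.8 rad/s.  Crank-pin speed |V_A| = rω = 13.021 m/s, perpendicular to OA.
Rod angle: sinφ = −(r/L) sinθ ⇒ φ = -16.607°; ω_rod = −rω cosθ/√(L²−r²sin²θ) = -24.987 rad/s.
V_P = V_A + ω_rod × AP, with AP = 0.0522 m along the rod.
Components: V_Px = −rω sinθ − a·ω_rod·sinφ = -12.304 m/s;  V_Py = rω cosθ + a·ω_rod·cosφ = +3.9628 m/s.
|V_P| = √(V_Px² + V_Py²) = 12.927 m/s.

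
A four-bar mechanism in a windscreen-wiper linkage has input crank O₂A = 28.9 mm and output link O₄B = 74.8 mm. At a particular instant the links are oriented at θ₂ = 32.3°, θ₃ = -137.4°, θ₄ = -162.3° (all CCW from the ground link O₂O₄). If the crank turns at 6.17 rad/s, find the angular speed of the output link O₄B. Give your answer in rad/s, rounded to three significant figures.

1.01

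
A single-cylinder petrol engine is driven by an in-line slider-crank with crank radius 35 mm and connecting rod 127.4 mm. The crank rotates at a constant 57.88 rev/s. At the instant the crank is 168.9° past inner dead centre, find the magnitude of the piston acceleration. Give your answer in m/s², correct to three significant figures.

3360

ω = 2π·57.9 = 363.7 rad/s
x(θ) = r cosθ + √(L² − r² sin²θ); with ω constant, a = ω²·d²x/dθ².
d²x/dθ² = −r cosθ − r²(cos2θ)/√u − r⁴ sin²2θ/(4u^{3/2}),  u = L² − r² sin²θ = 0.0161854 m².
Substituting r = 0.035 m, L = 0.1274 m, θ = 168.9°: d²x/dθ² = +0.025404 m.
a = ω²·d²x/dθ² = (363.7)²·(+0.025404) = +3359.9 m/s²;  |a| = 3359.9 m/s².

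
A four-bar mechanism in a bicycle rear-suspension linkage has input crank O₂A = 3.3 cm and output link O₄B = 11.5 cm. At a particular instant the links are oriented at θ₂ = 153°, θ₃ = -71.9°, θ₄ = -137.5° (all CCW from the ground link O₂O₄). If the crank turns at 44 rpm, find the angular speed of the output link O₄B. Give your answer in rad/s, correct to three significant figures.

ω₂ = 4.608 rad/s (from 44 rpm).
Differentiating the loop-closure r₂e^{iθ₂}+r₃e^{iθ₃}=r₁+r₄e^{iθ₄} gives r₂ω₂e^{iθ₂}+r₃ω₃e^{iθ₃}=r₄ω₄e^{iθ₄}.
Eliminating the other unknown: ω₄ = r₂ω₂ sin(θ₂−θ₃) / [r₄ sin(θ₄−θ₃)].
Numerator sine = -0.70587; denominator sine = -0.91068.
Result = 0.033·4.608·(-0.70587) / (0.115·(-0.91068)) = +1.0248 rad/s; magnitude 1.0248 rad/s.

1.02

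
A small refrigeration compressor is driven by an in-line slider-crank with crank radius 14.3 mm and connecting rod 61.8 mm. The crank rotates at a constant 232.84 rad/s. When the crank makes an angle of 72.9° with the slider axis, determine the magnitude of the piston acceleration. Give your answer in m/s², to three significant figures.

ω = 232.8 rad/s
x(θ) = r cosθ + √(L² − r² sin²θ); with ω constant, a = ω²·d²x/dθ².
d²x/dθ² = −r cosθ − r²(cos2θ)/√u − r⁴ sin²2θ/(4u^{3/2}),  u = L² − r² sin²θ = 0.00363243 m².
Substituting r = 0.0143 m, L = 0.0618 m, θ = 72.9°: d²x/dθ² = -0.0014136 m.
a = ω²·d²x/dθ² = (232.8)²·(-0.0014136) = -76.64 m/s²;  |a| = 76.64 m/s².

76.6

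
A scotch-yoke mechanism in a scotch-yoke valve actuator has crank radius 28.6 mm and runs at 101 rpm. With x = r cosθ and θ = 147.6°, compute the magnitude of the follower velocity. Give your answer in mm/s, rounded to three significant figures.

ω = 10.58 rad/s (from 101 rpm).
x = r cosθ ⇒ ẋ = −rω sinθ.
|v| = rω|sinθ| = 0.0286·10.58·|sin 147.6°| = 0.16208 m/s = 162.08 mm/s.

162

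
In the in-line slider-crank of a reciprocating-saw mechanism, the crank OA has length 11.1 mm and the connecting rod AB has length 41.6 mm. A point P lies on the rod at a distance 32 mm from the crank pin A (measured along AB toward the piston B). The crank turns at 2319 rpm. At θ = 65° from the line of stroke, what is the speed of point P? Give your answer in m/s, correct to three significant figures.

ω = 242.8 rad/s.  Crank-pin speed |V_A| = rω = 2.6956 m/s, perpendicular to OA.
Rod angle: sinφ = −(r/L) sinθ ⇒ φ = -13.994°; ω_rod = −rω cosθ/√(L²−r²sin²θ) = -28.222 rad/s.
V_P = V_A + ω_rod × AP, with AP = 0.032 m along the rod.
Components: V_Px = −rω sinθ − a·ω_rod·sinφ = -2.6614 m/s;  V_Py = rω cosθ + a·ω_rod·cosφ = +0.26289 m/s.
|V_P| = √(V_Px² + V_Py²) = 2.6744 m/s.

2.67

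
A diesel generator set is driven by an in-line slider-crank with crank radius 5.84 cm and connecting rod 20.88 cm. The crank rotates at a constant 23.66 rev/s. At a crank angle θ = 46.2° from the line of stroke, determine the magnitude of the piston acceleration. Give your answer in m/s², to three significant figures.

ω = 2π·23.7 = 148.7 rad/s
x(θ) = r cosθ + √(L² − r² sin²θ); with ω constant, a = ω²·d²x/dθ².
d²x/dθ² = −r cosθ − r²(cos2θ)/√u − r⁴ sin²2θ/(4u^{3/2}),  u = L² − r² sin²θ = 0.0418208 m².
Substituting r = 0.0584 m, L = 0.2088 m, θ = 46.2°: d²x/dθ² = -0.040062 m.
a = ω²·d²x/dθ² = (148.7)²·(-0.040062) = -885.37 m/s²;  |a| = 885.37 m/s².

885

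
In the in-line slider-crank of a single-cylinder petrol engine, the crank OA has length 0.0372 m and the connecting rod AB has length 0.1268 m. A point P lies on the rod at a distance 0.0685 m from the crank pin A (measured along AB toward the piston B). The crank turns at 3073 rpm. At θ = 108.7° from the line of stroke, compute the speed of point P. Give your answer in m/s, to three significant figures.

ω = 321.8 rad/s.  Crank-pin speed |V_A| = rω = 11.971 m/s, perpendicular to OA.
Rod angle: sinφ = −(r/L) sinθ ⇒ φ = -16.134°; ω_rod = −rω cosθ/√(L²−r²sin²θ) = +31.51 rad/s.
V_P = V_A + ω_rod × AP, with AP = 0.0685 m along the rod.
Components: V_Px = −rω sinθ − a·ω_rod·sinφ = -10.739 m/s;  V_Py = rω cosθ + a·ω_rod·cosφ = -1.7647 m/s.
|V_P| = √(V_Px² + V_Py²) = 10.883 m/s.

10.9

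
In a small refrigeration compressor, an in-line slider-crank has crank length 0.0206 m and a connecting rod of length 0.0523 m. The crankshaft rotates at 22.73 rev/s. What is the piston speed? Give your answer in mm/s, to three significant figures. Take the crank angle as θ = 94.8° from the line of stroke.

ω = 2π·22.7 = 142.8 rad/s
For an in-line slider-crank, x = r cosθ + √(L² − r² sin²θ), so v = −rω sinθ·[1 + r cosθ/√(L² − r² sin²θ)].
With r = 0.0206 m, L = 0.0523 m, θ = 94.8°: √(L² − r² sin²θ) = 0.048103 m.
v = −0.0206·142.8·0.99649·[1 + 0.0206·-0.08368/0.048103] = -2.8267 m/s.
|v| = 2.8267 m/s = 2826.7 mm/s.

2830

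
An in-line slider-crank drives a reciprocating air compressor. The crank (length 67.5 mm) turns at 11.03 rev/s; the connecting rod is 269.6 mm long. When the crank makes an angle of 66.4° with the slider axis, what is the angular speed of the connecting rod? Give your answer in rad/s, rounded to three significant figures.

ω = 69.3 rad/s (converted from 11.03 rev/s).
The rod makes angle φ with the slider axis where L sinφ = r sinθ; differentiating, L cosφ·φ̇ = r ω cosθ.
L cosφ = √(L² − r² sin²θ) = 0.26241 m.
|ω_rod| = r ω |cosθ| / √(L² − r² sin²θ) = 0.0675·69.3·0.40035/0.26241 = 7.1371 rad/s.

7.14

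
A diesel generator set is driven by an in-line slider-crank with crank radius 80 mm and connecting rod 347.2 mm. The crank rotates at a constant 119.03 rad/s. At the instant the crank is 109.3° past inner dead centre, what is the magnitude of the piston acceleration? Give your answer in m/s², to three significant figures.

ω = 119 rad/s
x(θ) = r cosθ + √(L² − r² sin²θ); with ω constant, a = ω²·d²x/dθ².
d²x/dθ² = −r cosθ − r²(cos2θ)/√u − r⁴ sin²2θ/(4u^{3/2}),  u = L² − r² sin²θ = 0.114847 m².
Substituting r = 0.08 m, L = 0.3472 m, θ = 109.3°: d²x/dθ² = +0.041098 m.
a = ω²·d²x/dθ² = (119)²·(+0.041098) = +582.28 m/s²;  |a| = 582.28 m/s².

582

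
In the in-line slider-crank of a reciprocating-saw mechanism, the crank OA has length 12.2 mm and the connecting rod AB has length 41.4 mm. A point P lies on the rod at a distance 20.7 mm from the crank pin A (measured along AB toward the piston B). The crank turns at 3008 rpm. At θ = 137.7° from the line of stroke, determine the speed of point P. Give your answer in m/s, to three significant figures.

ω = 315 rad/s.  Crank-pin speed |V_A| = rω = 3.843 m/s, perpendicular to OA.
Rod angle: sinφ = −(r/L) sinθ ⇒ φ = -11.439°; ω_rod = −rω cosθ/√(L²−r²sin²θ) = +70.048 rad/s.
V_P = V_A + ω_rod × AP, with AP = 0.0207 m along the rod.
Components: V_Px = −rω sinθ − a·ω_rod·sinφ = -2.2988 m/s;  V_Py = rω cosθ + a·ω_rod·cosφ = -1.4212 m/s.
|V_P| = √(V_Px² + V_Py²) = 2.7026 m/s.

2.70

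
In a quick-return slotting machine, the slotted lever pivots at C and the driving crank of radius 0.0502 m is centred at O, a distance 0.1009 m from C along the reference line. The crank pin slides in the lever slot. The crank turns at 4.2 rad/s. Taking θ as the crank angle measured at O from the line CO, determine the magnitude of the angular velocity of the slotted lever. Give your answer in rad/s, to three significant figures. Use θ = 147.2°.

ω = 4.2 rad/s
Crank pin A relative to C: A = (d + r cosθ, r sinθ); lever angle φ = atan2(r sinθ, d + r cosθ).
Differentiating tanφ: φ̇ = rω(d cosθ + r)/(d² + r² + 2dr cosθ).
d² + r² + 2dr cosθ = |CA|² = 0.00418561 m²;  d cosθ + r = -0.034613 m.
|ω_lever| = |0.0502·4.2·-0.034613| / 0.00418561 = 1.7436 rad/s.

1.74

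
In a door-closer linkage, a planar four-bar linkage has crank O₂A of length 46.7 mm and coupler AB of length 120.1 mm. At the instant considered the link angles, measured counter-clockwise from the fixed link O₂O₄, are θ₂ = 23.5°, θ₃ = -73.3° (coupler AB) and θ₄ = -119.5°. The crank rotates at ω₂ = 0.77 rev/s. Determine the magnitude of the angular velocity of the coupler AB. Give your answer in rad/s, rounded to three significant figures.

1.57

ω₂ = 4.838 rad/s (from 0.77 rev/s).
Differentiating the loop-closure r₂e^{iθ₂}+r₃e^{iθ₃}=r₁+r₄e^{iθ₄} gives r₂ω₂e^{iθ₂}+r₃ω₃e^{iθ₃}=r₄ω₄e^{iθ₄}.
Eliminating the other unknown: ω₃ = r₂ω₂ sin(θ₄−θ₂) / [r₃ sin(θ₃−θ₄)].
Numerator sine = -0.60182; denominator sine = +0.72176.
Result = 0.0467·4.838·(-0.60182) / (0.1201·(+0.72176)) = -1.5686 rad/s; magnitude 1.5686 rad/s.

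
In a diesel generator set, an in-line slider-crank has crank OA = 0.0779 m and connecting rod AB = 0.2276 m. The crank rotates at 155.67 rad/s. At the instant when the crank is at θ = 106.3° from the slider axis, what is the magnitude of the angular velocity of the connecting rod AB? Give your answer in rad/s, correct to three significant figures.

ω = 155.7 rad/s
The rod makes angle φ with the slider axis where L sinφ = r sinθ; differentiating, L cosφ·φ̇ = r ω cosθ.
L cosφ = √(L² − r² sin²θ) = 0.21497 m.
|ω_rod| = r ω |cosθ| / √(L² − r² sin²θ) = 0.0779·155.7·0.28067/0.21497 = 15.833 rad/s.

15.8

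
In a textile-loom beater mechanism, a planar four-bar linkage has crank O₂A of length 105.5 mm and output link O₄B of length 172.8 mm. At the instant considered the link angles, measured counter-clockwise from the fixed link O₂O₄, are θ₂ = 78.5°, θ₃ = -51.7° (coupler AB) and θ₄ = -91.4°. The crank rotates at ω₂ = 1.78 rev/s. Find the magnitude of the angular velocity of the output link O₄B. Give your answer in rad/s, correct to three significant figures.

ω₂ = 11.18 rad/s (from 1.78 rev/s).
Differentiating the loop-closure r₂e^{iθ₂}+r₃e^{iθ₃}=r₁+r₄e^{iθ₄} gives r₂ω₂e^{iθ₂}+r₃ω₃e^{iθ₃}=r₄ω₄e^{iθ₄}.
Eliminating the other unknown: ω₄ = r₂ω₂ sin(θ₂−θ₃) / [r₄ sin(θ₄−θ₃)].
Numerator sine = +0.76380; denominator sine = -0.63877.
Result = 0.1055·11.18·(+0.76380) / (0.1728·(-0.63877)) = -8.1648 rad/s; magnitude 8.1648 rad/s.

8.16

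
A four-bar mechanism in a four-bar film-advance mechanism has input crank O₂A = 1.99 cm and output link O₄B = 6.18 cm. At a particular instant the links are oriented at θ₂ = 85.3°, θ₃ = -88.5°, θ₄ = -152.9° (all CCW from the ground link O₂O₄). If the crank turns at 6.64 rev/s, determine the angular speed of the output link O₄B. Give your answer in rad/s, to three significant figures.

ω₂ = 41.72 rad/s (from 6.64 rev/s).
Differentiating the loop-closure r₂e^{iθ₂}+r₃e^{iθ₃}=r₁+r₄e^{iθ₄} gives r₂ω₂e^{iθ₂}+r₃ω₃e^{iθ₃}=r₄ω₄e^{iθ₄}.
Eliminating the other unknown: ω₄ = r₂ω₂ sin(θ₂−θ₃) / [r₄ sin(θ₄−θ₃)].
Numerator sine = +0.10800; denominator sine = -0.90183.
Result = 0.0199·41.72·(+0.10800) / (0.0618·(-0.90183)) = -1.6088 rad/s; magnitude 1.6088 rad/s.

1.61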